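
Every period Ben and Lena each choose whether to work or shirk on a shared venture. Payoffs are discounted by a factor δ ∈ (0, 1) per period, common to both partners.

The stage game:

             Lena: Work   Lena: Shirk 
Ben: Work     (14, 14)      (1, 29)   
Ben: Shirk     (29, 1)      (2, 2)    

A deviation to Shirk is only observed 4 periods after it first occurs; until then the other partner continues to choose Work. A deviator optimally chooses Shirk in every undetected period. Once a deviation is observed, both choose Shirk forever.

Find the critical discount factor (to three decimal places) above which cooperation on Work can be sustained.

0.863

A deviator earns 29 for 4 periods, then 2 forever; cooperating earns 14 forever. Multiplying the IC by (1−δ):
14 ≥ 29(1−δ^4) + 2δ^4, so 27·δ^4 ≥ 15 and δ^4 ≥ 5/9.
δ ≥ (5/9)^(1/4) ≈ 0.863.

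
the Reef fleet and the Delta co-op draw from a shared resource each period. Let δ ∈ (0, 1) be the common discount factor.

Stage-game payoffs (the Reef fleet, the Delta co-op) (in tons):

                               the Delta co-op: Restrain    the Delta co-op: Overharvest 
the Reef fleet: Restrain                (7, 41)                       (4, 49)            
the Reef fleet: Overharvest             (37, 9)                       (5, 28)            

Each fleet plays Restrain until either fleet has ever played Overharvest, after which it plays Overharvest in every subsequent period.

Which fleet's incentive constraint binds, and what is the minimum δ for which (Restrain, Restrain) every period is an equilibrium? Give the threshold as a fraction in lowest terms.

the Reef fleet; δ ≥ 15/16

the Reef fleet: cooperation gives 7 each period; deviation gives 37 once then 5 forever.
  7/(1−δ) ≥ 37 + 5δ/(1−δ) ⇒ δ ≥ 30/32 = 15/16.
the Delta co-op: cooperation gives 41 each period; deviation gives 49 once then 28 forever.
  δ ≥ 8/21.
Both must hold, so the binding constraint is the Reef fleet's: δ ≥ 15/16.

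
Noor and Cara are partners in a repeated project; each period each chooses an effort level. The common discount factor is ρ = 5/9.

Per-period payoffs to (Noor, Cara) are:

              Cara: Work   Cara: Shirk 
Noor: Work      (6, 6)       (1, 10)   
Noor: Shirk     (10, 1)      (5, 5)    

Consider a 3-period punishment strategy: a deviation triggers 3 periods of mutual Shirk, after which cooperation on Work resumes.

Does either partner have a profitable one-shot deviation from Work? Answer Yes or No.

Yes

A one-shot deviation gives 10 now, then 5 for 3 periods, then back to 6.
Gain from deviating: (10−6) today; loss: (6−5) in each of the next 3 periods.
No-deviation condition: (6−5)(ρ+…+ρ^3) ≥ 10−6, i.e. ρ+…+ρ^3 ≥ 4.
At ρ = 5/9: ρ+…+ρ^3 = 1.0357 < 4.0000.
So cooperation is not sustainable.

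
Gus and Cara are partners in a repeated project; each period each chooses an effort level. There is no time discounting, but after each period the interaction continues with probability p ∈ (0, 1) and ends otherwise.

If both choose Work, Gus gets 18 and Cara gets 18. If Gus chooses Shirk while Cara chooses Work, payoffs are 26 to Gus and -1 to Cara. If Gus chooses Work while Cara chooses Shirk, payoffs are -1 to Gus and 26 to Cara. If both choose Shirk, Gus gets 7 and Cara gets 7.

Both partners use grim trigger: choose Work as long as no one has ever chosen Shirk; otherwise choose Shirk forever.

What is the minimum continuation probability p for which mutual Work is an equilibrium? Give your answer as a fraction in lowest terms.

With no time discounting, the continuation probability p plays the role of the discount factor.
Grim-trigger IC: 18/(1−p) ≥ 26 + 7p/(1−p) ⇒ p ≥ (26−18)/(26−7) = 8/19.

8/19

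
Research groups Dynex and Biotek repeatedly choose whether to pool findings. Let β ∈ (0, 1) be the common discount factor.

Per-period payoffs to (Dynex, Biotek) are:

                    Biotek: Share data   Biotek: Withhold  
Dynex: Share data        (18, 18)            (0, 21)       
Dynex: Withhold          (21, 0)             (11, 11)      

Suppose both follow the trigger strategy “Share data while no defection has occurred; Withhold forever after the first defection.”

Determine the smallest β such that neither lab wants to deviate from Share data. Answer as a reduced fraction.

3/10

Cooperation forever yields 18 each period: 18/(1−β).
Deviating yields 21 once, then 11 forever: 21 + 11β/(1−β).
No profitable deviation requires 18/(1−β) ≥ 21 + 11β/(1−β).
Multiplying by (1−β): 18 ≥ 21(1−β) + 11β = 21 − 10β.
So 10β ≥ 3, i.e. β ≥ 3/10.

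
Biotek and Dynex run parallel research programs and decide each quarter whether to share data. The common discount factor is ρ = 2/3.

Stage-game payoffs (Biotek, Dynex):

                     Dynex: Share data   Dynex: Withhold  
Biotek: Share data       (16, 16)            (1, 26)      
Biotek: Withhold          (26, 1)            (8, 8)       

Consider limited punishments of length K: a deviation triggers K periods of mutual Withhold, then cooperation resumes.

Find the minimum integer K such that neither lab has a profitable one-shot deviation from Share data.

3

No profitable deviation requires (16−8)(ρ+…+ρ^K) ≥ 26−16, i.e. ρ+…+ρ^K ≥ 5/4 ≈ 1.2500.
With ρ = 2/3, the partial sums are K=1: 0.6667, K=2: 1.1111, K=3: 1.4074.
K = 3 is the first length at which the sum reaches 1.2500.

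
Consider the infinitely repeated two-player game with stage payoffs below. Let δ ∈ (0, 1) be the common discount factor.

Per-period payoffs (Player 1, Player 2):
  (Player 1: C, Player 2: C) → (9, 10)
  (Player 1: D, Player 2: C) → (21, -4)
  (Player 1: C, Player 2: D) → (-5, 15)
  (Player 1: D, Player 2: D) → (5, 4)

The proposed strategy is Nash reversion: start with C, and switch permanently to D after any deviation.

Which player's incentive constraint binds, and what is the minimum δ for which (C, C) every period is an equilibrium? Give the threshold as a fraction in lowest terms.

Player 1: cooperation gives 9 each period; deviation gives 21 once then 5 forever.
  9/(1−δ) ≥ 21 + 5δ/(1−δ) ⇒ δ ≥ 12/16 = 3/4.
Player 2: cooperation gives 10 each period; deviation gives 15 once then 4 forever.
  δ ≥ 5/11.
Both must hold, so the binding constraint is Player 1's: δ ≥ 3/4.

Player 1; δ ≥ 3/4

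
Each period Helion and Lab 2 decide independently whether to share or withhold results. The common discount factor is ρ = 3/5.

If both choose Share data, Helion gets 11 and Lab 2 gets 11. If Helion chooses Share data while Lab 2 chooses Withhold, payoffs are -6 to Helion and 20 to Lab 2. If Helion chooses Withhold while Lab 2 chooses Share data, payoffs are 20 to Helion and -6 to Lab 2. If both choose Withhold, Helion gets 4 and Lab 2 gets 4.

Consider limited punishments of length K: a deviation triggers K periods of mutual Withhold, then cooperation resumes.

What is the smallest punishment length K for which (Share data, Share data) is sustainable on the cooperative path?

4

Need Σ_{k=1}^{K} ρ^k ≥ (20−11)/(11−4) = 1.2857 at ρ = 3/5.
At K = 3 the sum is 1.1760 < 1.2857; at K = 4 it is 1.3056 ≥ 1.2857.
So the minimum punishment length is K = 4.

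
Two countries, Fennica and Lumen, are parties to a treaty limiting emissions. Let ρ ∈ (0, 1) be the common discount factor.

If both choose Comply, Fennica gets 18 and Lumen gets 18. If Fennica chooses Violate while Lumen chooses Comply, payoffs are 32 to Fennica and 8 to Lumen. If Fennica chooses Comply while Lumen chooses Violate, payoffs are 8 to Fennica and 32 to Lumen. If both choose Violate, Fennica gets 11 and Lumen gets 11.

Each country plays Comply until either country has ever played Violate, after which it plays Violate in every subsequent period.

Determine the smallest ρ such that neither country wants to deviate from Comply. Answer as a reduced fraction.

2/3

Cooperation forever yields 18 each period: 18/(1−ρ).
Deviating yields 32 once, then 11 forever: 32 + 11ρ/(1−ρ).
No profitable deviation requires 18/(1−ρ) ≥ 32 + 11ρ/(1−ρ).
Multiplying by (1−ρ): 18 ≥ 32(1−ρ) + 11ρ = 32 − 21ρ.
So 21ρ ≥ 14, i.e. ρ ≥ 14/21 = 2/3.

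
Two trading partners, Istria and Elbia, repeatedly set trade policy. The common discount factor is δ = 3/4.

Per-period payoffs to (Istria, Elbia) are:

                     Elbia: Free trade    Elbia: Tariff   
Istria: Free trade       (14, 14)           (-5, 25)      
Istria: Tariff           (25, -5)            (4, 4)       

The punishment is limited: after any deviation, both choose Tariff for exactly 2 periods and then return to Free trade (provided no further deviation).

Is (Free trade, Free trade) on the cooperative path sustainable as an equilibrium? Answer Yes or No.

A one-shot deviation gives 25 now, then 4 for 2 periods, then back to 14.
Gain from deviating: (25−14) today; loss: (14−4) in each of the next 2 periods.
No-deviation condition: (14−4)(δ+…+δ^2) ≥ 25−14, i.e. δ+…+δ^2 ≥ 11/10.
At δ = 3/4: δ+…+δ^2 = 1.3125 ≥ 1.1000.
So cooperation is sustainable.

Yes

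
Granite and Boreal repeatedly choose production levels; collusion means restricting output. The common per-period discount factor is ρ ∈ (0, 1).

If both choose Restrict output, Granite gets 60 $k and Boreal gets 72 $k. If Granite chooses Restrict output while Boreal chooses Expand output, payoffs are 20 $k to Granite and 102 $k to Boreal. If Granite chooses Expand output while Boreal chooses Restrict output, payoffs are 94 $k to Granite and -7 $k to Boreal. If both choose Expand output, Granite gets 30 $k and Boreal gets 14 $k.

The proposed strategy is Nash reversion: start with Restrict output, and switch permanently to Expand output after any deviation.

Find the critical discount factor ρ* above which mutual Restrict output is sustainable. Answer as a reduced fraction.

17/32

For Granite: deviation gain 94−60 = 34, per-period punishment loss 60−30 = 30. IC gives ρ ≥ 34/64 = 17/32.
For Boreal: gain 30, loss 58 per period, so ρ ≥ 30/88 = 15/44.
The tighter constraint is Granite's, so cooperation needs ρ ≥ 17/32.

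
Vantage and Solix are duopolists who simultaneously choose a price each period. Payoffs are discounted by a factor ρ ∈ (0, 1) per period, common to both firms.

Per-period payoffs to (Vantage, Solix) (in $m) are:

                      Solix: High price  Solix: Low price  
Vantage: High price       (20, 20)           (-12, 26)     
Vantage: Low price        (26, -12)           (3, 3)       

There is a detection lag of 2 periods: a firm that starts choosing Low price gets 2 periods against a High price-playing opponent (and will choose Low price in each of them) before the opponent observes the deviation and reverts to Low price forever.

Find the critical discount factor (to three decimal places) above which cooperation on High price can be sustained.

A deviator earns 26 for 2 periods, then 3 forever; cooperating earns 20 forever. Multiplying the IC by (1−ρ):
20 ≥ 26(1−ρ^2) + 3ρ^2, so 23·ρ^2 ≥ 6 and ρ^2 ≥ 6/23.
ρ ≥ (6/23)^(1/2) ≈ 0.511.

0.511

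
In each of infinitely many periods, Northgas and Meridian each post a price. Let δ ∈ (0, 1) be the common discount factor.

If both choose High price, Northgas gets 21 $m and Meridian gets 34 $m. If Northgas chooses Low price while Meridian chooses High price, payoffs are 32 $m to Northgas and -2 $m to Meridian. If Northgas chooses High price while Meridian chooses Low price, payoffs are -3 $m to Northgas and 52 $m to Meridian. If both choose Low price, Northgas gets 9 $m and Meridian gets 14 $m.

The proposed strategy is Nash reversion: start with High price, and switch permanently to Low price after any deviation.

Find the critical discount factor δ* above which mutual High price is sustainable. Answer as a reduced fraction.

11/23

Northgas: cooperation gives 21 each period; deviation gives 32 once then 9 forever.
  21/(1−δ) ≥ 32 + 9δ/(1−δ) ⇒ δ ≥ 11/23.
Meridian: cooperation gives 34 each period; deviation gives 52 once then 14 forever.
  δ ≥ 18/38 = 9/19.
Both must hold, so the binding constraint is Northgas's: δ ≥ 11/23.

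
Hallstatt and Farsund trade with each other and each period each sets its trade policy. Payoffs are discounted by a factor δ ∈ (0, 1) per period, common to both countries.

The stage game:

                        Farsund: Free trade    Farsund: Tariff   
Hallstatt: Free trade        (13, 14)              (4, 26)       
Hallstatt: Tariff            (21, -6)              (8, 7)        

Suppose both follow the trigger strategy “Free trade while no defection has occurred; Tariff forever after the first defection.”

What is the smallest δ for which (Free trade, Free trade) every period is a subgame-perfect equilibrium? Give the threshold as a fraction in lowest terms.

Hallstatt's threshold: (21−13)/(21−8) = 8/13.
Farsund's threshold: (26−14)/(26−7) = 12/19.
8/13 < 12/19, so Farsund binds and δ* = 12/19.

12/19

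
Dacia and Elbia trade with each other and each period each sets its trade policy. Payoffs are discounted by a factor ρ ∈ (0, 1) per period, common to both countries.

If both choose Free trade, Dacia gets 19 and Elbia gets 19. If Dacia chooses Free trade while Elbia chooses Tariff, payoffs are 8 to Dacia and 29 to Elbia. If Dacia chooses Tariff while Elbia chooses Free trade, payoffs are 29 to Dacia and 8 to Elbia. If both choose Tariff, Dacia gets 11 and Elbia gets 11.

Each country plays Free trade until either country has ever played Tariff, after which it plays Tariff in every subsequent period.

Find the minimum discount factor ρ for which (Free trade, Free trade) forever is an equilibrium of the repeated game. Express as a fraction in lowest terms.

5/9

Cooperation forever yields 19 each period: 19/(1−ρ).
Deviating yields 29 once, then 11 forever: 29 + 11ρ/(1−ρ).
No profitable deviation requires 19/(1−ρ) ≥ 29 + 11ρ/(1−ρ).
Multiplying by (1−ρ): 19 ≥ 29(1−ρ) + 11ρ = 29 − 18ρ.
So 18ρ ≥ 10, i.e. ρ ≥ 10/18 = 5/9.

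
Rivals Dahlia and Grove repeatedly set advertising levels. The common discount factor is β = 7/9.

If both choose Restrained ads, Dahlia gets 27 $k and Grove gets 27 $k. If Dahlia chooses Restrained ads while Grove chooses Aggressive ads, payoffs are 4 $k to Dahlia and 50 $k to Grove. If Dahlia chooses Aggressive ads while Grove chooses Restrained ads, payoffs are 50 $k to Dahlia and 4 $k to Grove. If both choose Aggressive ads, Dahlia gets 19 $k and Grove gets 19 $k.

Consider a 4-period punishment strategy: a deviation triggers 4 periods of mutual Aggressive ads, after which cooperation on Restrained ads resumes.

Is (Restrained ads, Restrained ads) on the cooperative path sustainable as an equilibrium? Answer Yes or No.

A one-shot deviation gives 50 now, then 19 for 4 periods, then back to 27.
Gain from deviating: (50−27) today; loss: (27−19) in each of the next 4 periods.
No-deviation condition: (27−19)(β+…+β^4) ≥ 50−27, i.e. β+…+β^4 ≥ 23/8.
At β = 7/9: β+…+β^4 = 2.2192 < 2.8750.
So cooperation is not sustainable.

No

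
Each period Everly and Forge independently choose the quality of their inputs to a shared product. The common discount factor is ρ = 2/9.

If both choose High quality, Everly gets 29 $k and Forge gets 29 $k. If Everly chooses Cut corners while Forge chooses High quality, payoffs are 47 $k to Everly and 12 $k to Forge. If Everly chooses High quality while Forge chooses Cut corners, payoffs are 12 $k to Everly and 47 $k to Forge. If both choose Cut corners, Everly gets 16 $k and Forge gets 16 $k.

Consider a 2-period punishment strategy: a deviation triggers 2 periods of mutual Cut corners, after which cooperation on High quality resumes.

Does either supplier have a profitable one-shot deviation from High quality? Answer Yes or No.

Yes

A one-shot deviation gives 47 now, then 16 for 2 periods, then back to 29.
Gain from deviating: (47−29) today; loss: (29−16) in each of the next 2 periods.
No-deviation condition: (29−16)(ρ+…+ρ^2) ≥ 47−29, i.e. ρ+…+ρ^2 ≥ 18/13.
At ρ = 2/9: ρ+…+ρ^2 = 0.2716 < 1.3846.
So cooperation is not sustainable.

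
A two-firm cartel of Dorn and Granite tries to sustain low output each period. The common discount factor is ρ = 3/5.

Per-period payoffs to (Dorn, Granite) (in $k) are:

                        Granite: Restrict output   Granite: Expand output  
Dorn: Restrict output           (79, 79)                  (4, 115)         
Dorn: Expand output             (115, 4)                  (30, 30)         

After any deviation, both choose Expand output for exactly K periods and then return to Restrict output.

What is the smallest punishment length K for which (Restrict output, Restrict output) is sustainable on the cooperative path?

2

Need Σ_{k=1}^{K} ρ^k ≥ (115−79)/(79−30) = 0.7347 at ρ = 3/5.
At K = 1 the sum is 0.6000 < 0.7347; at K = 2 it is 0.9600 ≥ 0.7347.
So the minimum punishment length is K = 2.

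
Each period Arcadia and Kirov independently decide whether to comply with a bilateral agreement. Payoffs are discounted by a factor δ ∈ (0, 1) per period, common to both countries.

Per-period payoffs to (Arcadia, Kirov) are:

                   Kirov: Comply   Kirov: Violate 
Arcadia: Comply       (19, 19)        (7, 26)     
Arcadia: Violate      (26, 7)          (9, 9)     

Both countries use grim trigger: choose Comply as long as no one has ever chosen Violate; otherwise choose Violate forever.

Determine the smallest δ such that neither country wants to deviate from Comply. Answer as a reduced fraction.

19/(1−δ) ≥ 26 + 9δ/(1−δ)
19 ≥ 26 − 17δ
δ ≥ 7/17.

7/17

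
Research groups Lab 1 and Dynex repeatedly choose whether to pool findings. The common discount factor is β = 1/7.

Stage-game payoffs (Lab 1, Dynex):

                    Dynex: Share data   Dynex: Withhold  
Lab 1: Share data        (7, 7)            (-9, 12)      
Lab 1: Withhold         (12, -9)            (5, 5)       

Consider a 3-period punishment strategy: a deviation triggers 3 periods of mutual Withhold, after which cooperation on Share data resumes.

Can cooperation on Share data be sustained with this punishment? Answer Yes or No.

Comparing payoff streams over the 4 periods until play realigns: cooperate → 7(1+β+…+β^3); deviate → 12 + 5(β+…+β^3).
Cooperation is sustained iff (7−5)(β+…+β^3) ≥ 12−7.
β+…+β^3 = 1/7·(1−(1/7)^3)/(1−1/7) = 0.1662, and (12−7)/(7−5) = 2.5000.
0.1662 < 2.5000, so cooperation is not sustainable.

No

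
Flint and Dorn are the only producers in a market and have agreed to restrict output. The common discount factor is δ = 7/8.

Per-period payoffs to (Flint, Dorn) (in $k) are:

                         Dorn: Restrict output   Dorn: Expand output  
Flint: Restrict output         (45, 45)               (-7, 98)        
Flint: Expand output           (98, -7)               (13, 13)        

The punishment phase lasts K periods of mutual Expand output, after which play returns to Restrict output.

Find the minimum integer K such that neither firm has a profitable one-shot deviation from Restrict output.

3

Need Σ_{k=1}^{K} δ^k ≥ (98−45)/(45−13) = 1.6562 at δ = 7/8.
At K = 2 the sum is 1.6406 < 1.6562; at K = 3 it is 2.3105 ≥ 1.6562.
So the minimum punishment length is K = 3.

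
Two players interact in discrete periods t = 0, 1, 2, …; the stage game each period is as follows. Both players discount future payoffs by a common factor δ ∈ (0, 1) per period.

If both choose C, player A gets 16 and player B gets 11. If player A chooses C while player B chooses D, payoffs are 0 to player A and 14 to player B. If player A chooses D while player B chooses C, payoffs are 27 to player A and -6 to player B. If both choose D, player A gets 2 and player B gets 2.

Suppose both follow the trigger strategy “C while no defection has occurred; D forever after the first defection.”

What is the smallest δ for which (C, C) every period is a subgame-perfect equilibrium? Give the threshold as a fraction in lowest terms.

11/25

For player A: deviation gain 27−16 = 11, per-period punishment loss 16−2 = 14. IC gives δ ≥ 11/25.
For player B: gain 3, loss 9 per period, so δ ≥ 3/12 = 1/4.
The tighter constraint is player A's, so cooperation needs δ ≥ 11/25.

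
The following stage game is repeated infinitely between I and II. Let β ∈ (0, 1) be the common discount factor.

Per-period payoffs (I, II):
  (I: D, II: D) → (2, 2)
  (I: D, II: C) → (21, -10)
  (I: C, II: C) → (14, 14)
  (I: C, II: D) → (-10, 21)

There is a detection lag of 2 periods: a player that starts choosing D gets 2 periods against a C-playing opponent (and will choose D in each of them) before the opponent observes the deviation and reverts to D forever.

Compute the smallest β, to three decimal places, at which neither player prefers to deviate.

A deviator earns 21 for 2 periods, then 2 forever; cooperating earns 14 forever. Multiplying the IC by (1−β):
14 ≥ 21(1−β^2) + 2β^2, so 19·β^2 ≥ 7 and β^2 ≥ 7/19.
β ≥ (7/19)^(1/2) ≈ 0.607.

0.607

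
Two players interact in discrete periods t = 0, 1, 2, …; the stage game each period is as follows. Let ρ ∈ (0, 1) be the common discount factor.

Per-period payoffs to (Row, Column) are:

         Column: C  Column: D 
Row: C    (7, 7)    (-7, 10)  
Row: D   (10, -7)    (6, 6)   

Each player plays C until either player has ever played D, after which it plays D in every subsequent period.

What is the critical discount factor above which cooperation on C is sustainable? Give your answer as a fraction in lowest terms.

3/4

7/(1−ρ) ≥ 10 + 6ρ/(1−ρ)
7 ≥ 10 − 4ρ
ρ ≥ 3/4.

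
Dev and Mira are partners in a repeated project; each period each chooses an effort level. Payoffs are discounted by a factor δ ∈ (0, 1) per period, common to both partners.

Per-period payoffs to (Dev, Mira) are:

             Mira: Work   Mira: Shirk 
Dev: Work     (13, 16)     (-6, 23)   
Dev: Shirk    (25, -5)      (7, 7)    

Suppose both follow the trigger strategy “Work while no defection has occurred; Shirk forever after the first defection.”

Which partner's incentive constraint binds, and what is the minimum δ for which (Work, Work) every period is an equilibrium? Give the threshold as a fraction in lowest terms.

Dev; δ ≥ 2/3

Dev: cooperation gives 13 each period; deviation gives 25 once then 7 forever.
  13/(1−δ) ≥ 25 + 7δ/(1−δ) ⇒ δ ≥ 12/18 = 2/3.
Mira: cooperation gives 16 each period; deviation gives 23 once then 7 forever.
  δ ≥ 7/16.
Both must hold, so the binding constraint is Dev's: δ ≥ 2/3.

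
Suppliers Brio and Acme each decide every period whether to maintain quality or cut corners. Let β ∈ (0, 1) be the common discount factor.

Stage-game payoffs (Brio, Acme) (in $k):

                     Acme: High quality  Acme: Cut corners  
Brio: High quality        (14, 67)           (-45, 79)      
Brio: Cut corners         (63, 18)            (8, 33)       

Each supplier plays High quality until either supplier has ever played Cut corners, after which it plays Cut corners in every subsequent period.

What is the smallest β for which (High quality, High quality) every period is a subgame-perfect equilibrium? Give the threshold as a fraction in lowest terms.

Brio's threshold: (63−14)/(63−8) = 49/55.
Acme's threshold: (79−67)/(79−33) = 6/23.
49/55 > 6/23, so Brio binds and β* = 49/55.

49/55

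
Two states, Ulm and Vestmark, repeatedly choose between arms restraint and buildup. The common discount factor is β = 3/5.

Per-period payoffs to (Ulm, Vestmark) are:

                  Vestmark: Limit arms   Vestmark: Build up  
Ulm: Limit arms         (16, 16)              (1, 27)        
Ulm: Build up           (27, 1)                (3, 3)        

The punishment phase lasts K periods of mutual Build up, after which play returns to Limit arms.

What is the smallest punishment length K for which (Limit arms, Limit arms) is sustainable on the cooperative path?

No profitable deviation requires (16−3)(β+…+β^K) ≥ 27−16, i.e. β+…+β^K ≥ 11/13 ≈ 0.8462.
With β = 3/5, the partial sums are K=1: 0.6000, K=2: 0.9600.
K = 2 is the first length at which the sum reaches 0.8462.

2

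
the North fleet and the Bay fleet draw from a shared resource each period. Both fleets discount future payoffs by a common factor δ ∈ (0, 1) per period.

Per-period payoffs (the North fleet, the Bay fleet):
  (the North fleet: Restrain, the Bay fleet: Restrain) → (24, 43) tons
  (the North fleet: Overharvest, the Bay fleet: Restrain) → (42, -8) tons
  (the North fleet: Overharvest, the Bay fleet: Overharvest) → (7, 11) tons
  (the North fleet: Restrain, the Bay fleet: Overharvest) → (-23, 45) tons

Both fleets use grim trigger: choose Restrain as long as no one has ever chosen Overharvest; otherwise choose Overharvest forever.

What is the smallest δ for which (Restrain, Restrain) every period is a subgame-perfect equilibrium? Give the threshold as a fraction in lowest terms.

For the North fleet: deviation gain 42−24 = 18, per-period punishment loss 24−7 = 17. IC gives δ ≥ 18/35.
For the Bay fleet: gain 2, loss 32 per period, so δ ≥ 2/34 = 1/17.
The tighter constraint is the North fleet's, so cooperation needs δ ≥ 18/35.

18/35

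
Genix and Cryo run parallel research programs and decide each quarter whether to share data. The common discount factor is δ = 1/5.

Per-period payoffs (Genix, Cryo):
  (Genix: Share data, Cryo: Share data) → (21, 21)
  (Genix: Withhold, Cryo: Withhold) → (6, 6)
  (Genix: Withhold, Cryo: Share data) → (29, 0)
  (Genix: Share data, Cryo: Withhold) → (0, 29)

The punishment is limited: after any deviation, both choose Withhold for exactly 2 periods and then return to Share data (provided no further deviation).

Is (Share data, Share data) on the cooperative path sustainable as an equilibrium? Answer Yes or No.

A one-shot deviation gives 29 now, then 6 for 2 periods, then back to 21.
Gain from deviating: (29−21) today; loss: (21−6) in each of the next 2 periods.
No-deviation condition: (21−6)(δ+…+δ^2) ≥ 29−21, i.e. δ+…+δ^2 ≥ 8/15.
At δ = 1/5: δ+…+δ^2 = 0.2400 < 0.5333.
So cooperation is not sustainable.

No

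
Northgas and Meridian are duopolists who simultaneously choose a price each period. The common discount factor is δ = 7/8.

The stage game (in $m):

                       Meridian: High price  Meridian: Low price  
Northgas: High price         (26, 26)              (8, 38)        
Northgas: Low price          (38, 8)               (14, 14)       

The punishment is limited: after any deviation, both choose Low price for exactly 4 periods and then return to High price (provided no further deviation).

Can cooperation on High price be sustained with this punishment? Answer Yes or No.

IC: δ+…+δ^4 ≥ (38−26)/(26−14) = 1.
At δ = 7/8: partial sum = 2.8967 ≥ 1.0000. Cooperation sustainable.

Yes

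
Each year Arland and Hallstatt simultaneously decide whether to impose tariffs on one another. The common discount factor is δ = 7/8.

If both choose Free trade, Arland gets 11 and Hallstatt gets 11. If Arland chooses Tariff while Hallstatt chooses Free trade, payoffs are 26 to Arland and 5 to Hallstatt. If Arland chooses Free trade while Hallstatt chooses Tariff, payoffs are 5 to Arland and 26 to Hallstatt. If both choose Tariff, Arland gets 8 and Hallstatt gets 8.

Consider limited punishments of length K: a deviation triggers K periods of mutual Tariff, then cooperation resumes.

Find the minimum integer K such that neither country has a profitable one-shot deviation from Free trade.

10

Need Σ_{k=1}^{K} δ^k ≥ (26−11)/(11−8) = 5.0000 at δ = 7/8.
At K = 9 the sum is 4.8954 < 5.0000; at K = 10 it is 5.1585 ≥ 5.0000.
So the minimum punishment length is K = 10.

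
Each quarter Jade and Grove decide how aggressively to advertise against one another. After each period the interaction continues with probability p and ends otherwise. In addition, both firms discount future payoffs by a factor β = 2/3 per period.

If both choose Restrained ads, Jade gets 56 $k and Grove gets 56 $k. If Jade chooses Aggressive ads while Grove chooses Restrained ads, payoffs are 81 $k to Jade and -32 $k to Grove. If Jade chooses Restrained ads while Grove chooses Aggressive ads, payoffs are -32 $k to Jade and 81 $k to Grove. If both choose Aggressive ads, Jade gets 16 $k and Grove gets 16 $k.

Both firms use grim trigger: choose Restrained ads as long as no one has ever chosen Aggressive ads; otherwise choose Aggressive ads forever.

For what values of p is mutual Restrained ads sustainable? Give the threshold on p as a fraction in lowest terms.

With continuation probability p and discount β, the effective per-period discount factor is βp.
Grim-trigger IC: βp ≥ (81−56)/(81−16) = 5/13.
So p ≥ (5/13)/(2/3) = 15/26.

15/26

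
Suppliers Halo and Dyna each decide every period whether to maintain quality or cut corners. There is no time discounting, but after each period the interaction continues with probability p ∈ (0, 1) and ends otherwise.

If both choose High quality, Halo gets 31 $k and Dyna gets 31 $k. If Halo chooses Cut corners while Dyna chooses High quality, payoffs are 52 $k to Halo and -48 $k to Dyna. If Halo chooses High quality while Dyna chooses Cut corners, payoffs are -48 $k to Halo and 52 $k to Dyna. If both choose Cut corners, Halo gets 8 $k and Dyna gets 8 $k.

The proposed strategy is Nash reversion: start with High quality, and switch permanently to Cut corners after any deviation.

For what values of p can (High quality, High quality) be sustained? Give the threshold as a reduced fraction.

With no time discounting, the continuation probability p plays the role of the discount factor.
Grim-trigger IC: 31/(1−p) ≥ 52 + 8p/(1−p) ⇒ p ≥ (52−31)/(52−8) = 21/44.

21/44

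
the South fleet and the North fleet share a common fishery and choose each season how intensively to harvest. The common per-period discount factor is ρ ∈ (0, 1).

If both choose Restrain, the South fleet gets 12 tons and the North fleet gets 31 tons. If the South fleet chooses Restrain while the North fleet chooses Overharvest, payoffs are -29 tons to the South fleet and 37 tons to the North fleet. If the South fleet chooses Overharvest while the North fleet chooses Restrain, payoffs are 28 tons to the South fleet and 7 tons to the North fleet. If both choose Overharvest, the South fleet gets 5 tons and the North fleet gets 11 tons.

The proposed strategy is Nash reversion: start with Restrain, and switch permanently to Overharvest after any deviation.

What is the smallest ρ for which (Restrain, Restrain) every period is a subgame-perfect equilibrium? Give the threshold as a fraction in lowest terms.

16/23

the South fleet's threshold: (28−12)/(28−5) = 16/23.
the North fleet's threshold: (37−31)/(37−11) = 3/13.
16/23 > 3/13, so the South fleet binds and ρ* = 16/23.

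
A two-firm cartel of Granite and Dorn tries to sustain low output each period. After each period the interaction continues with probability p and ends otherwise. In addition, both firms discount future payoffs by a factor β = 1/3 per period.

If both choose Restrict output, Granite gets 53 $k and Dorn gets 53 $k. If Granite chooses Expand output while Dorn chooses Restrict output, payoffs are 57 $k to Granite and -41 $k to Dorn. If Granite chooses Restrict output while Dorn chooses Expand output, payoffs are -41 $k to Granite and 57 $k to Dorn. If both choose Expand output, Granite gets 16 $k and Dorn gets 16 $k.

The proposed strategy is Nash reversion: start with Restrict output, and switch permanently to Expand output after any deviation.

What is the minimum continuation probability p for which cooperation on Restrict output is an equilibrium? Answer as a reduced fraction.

With continuation probability p and discount β, the effective per-period discount factor is βp.
Grim-trigger IC: βp ≥ (57−53)/(57−16) = 4/41.
So p ≥ (4/41)/(1/3) = 12/41.

12/41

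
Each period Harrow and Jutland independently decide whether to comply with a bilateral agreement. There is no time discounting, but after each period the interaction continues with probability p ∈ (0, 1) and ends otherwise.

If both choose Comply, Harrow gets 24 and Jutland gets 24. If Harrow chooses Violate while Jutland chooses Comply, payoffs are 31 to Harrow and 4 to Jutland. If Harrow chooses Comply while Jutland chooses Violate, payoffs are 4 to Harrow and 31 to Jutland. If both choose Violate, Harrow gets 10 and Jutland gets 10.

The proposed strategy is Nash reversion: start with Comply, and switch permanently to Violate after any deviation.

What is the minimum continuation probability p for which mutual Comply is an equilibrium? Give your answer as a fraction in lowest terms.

1/3

With no time discounting, the continuation probability p plays the role of the discount factor.
Grim-trigger IC: 24/(1−p) ≥ 31 + 10p/(1−p) ⇒ p ≥ (31−24)/(31−10) = 1/3.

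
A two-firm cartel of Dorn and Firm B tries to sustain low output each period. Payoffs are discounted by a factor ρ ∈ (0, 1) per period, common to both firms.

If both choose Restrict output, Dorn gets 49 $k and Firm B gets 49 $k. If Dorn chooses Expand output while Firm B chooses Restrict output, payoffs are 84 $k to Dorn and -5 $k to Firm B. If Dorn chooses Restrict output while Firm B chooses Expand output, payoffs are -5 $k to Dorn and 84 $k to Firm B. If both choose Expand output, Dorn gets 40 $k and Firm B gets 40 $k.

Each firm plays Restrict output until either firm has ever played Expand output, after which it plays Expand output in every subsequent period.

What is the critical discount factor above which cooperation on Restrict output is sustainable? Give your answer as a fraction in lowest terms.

Under grim trigger the critical discount factor is (T−C)/(T−P) with T = 84, C = 49, P = 40.
ρ* = (84−49)/(84−40) = 35/44.

35/44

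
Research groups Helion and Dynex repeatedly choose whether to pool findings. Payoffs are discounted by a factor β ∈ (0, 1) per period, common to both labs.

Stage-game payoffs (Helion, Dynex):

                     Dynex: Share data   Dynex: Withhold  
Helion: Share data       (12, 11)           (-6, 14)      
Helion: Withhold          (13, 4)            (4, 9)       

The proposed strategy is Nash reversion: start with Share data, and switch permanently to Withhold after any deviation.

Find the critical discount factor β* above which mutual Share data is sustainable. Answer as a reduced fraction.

For Helion: deviation gain 13−12 = 1, per-period punishment loss 12−4 = 8. IC gives β ≥ 1/9.
For Dynex: gain 3, loss 2 per period, so β ≥ 3/5.
The tighter constraint is Dynex's, so cooperation needs β ≥ 3/5.

3/5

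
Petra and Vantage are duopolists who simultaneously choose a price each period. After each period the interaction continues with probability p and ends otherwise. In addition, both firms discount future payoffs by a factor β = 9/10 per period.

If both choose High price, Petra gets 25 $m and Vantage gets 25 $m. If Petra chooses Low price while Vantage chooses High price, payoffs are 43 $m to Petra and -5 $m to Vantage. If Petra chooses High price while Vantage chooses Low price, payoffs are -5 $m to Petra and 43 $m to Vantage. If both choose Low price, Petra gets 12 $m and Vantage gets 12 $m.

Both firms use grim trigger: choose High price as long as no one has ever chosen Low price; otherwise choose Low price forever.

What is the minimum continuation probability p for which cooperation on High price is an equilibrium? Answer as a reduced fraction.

20/31

Expected continuation weight on next period's payoff is β·p = 9/10·p, which plays the role of the discount factor.
Cooperation requires 9/10·p ≥ (43−25)/(43−12) = 18/31, hence p ≥ 20/31.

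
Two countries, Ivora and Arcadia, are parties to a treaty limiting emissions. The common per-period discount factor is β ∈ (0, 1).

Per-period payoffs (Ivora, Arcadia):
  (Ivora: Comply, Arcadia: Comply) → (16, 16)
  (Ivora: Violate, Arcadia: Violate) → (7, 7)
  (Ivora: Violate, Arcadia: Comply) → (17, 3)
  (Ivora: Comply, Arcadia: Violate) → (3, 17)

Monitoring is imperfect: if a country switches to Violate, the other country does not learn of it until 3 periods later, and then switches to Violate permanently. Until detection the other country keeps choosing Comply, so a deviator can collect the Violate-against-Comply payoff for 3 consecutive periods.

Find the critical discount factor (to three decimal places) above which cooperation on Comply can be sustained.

Deviating for the 3 undetected periods gains 17−16 = 1 per period over cooperation, then loses 16−7 = 9 per period forever once punishment starts.
Gain: 1(1 + β + … + β^2); loss: 9·β^3/(1−β).
No profitable deviation ⇔ 1(1−β^3) ≤ 9·β^3, i.e. β^3 ≥ 1/(1+9) = 1/10.
Hence β ≥ (1/10)^(1/3) ≈ 0.464.

0.464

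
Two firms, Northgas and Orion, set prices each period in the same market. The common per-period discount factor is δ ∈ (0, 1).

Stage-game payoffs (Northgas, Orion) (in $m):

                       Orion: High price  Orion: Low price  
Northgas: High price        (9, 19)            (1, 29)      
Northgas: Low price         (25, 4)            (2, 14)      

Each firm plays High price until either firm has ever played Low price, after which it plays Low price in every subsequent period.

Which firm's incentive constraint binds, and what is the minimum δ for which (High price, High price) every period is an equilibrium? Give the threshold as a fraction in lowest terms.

Northgas: cooperation gives 9 each period; deviation gives 25 once then 2 forever.
  9/(1−δ) ≥ 25 + 2δ/(1−δ) ⇒ δ ≥ 16/23.
Orion: cooperation gives 19 each period; deviation gives 29 once then 14 forever.
  δ ≥ 10/15 = 2/3.
Both must hold, so the binding constraint is Northgas's: δ ≥ 16/23.

Northgas; δ ≥ 16/23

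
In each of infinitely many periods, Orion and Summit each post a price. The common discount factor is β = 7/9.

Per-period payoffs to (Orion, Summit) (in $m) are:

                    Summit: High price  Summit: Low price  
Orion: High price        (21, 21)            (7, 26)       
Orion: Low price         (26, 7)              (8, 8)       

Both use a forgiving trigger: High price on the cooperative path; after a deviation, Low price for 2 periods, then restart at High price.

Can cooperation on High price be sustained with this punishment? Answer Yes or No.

A one-shot deviation gives 26 now, then 8 for 2 periods, then back to 21.
Gain from deviating: (26−21) today; loss: (21−8) in each of the next 2 periods.
No-deviation condition: (21−8)(β+…+β^2) ≥ 26−21, i.e. β+…+β^2 ≥ 5/13.
At β = 7/9: β+…+β^2 = 1.3827 ≥ 0.3846.
So cooperation is sustainable.

Yes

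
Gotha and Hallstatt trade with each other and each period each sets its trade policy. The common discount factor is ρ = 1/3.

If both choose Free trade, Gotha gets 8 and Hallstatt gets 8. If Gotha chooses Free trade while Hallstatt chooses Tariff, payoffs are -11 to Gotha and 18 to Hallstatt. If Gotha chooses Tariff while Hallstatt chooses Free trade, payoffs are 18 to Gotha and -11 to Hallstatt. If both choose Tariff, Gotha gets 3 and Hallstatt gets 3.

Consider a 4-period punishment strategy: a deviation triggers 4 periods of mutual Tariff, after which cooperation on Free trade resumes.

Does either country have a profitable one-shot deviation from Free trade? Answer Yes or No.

A one-shot deviation gives 18 now, then 3 for 4 periods, then back to 8.
Gain from deviating: (18−8) today; loss: (8−3) in each of the next 4 periods.
No-deviation condition: (8−3)(ρ+…+ρ^4) ≥ 18−8, i.e. ρ+…+ρ^4 ≥ 2.
At ρ = 1/3: ρ+…+ρ^4 = 0.4938 < 2.0000.
So cooperation is not sustainable.

Yes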